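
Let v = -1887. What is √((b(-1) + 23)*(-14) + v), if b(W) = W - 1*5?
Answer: 5*I*√85 ≈ 46.098*I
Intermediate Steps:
b(W) = -5 + W (b(W) = W - 5 = -5 + W)
√((b(-1) + 23)*(-14) + v) = √(((-5 - 1) + 23)*(-14) - 1887) = √((-6 + 23)*(-14) - 1887) = √(17*(-14) - 1887) = √(-238 - 1887) = √(-2125) = 5*I*√85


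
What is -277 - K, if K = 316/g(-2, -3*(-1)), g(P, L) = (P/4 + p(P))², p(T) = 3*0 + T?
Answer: -8189/25 ≈ -327.56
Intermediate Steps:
p(T) = T (p(T) = 0 + T = T)
g(P, L) = 25*P²/16 (g(P, L) = (P/4 + P)² = (5*P/4)² = 25*P²/16)
K = 1264/25 (K = 316/(((25/16)*(-2)²)) = 316/(((25/16)*4)) = 316/(25/4) = 316*(4/25) = 1264/25 ≈ 50.560)
-277 - K = -277 - 1*1264/25 = -277 - 1264/25 = -8189/25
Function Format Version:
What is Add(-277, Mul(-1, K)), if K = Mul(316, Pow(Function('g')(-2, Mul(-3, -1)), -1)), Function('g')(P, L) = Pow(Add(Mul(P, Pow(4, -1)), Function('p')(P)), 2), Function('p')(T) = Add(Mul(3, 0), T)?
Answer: Rational(-8189, 25) ≈ -327.56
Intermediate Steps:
Function('p')(T) = T (Function('p')(T) = Add(0, T) = T)
Function('g')(P, L) = Mul(Rational(25, 16), Pow(P, 2)) (Function('g')(P, L) = Pow(Add(Mul(P, Pow(4, -1)), P), 2) = Pow(Add(Mul(P, Rational(1, 4)), P), 2) = Pow(Add(Mul(Rational(1, 4), P), P), 2) = Pow(Mul(Rational(5, 4), P), 2) = Mul(Rational(25, 16), Pow(P, 2)))
K = Rational(1264, 25) (K = Mul(316, Pow(Mul(Rational(25, 16), Pow(-2, 2)), -1)) = Mul(316, Pow(Mul(Rational(25, 16), 4), -1)) = Mul(316, Pow(Rational(25, 4), -1)) = Mul(316, Rational(4, 25)) = Rational(1264, 25) ≈ 50.560)
Add(-277, Mul(-1, K)) = Add(-277, Mul(-1, Rational(1264, 25))) = Add(-277, Rational(-1264, 25)) = Rational(-8189, 25)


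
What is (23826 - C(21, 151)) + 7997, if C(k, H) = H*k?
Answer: 28652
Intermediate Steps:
(23826 - C(21, 151)) + 7997 = (23826 - 151*21) + 7997 = (23826 - 1*3171) + 7997 = (23826 - 3171) + 7997 = 20655 + 7997 = 28652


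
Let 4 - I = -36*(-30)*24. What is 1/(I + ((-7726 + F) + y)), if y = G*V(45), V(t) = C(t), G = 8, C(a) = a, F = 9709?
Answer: -1/23573 ≈ -4.2421e-5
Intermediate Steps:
V(t) = t
y = 360 (y = 8*45 = 360)
I = -25916 (I = 4 - (-36*(-30))*24 = 4 - 1080*24 = 4 - 1*25920 = 4 - 25920 = -25916)
1/(I + ((-7726 + F) + y)) = 1/(-25916 + ((-7726 + 9709) + 360)) = 1/(-25916 + (1983 + 360)) = 1/(-25916 + 2343) = 1/(-23573) = -1/23573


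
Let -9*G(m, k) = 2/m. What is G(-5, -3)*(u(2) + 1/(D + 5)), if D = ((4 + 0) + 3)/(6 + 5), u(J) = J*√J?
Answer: 11/1395 + 4*√2/45 ≈ 0.13359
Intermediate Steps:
u(J) = J^(3/2)
G(m, k) = -2/(9*m)
D = 7/11 (D = (4 + 3)/11 = 7*(1/11) = 7/11 ≈ 0.63636)
G(-5, -3)*(u(2) + 1/(D + 5)) = (-2/9/(-5))*(2^(3/2) + 1/(7/11 + 5)) = (-2/9*(-⅕))*(2*√2 + 1/(62/11)) = 2*(2*√2 + 11/62)/45 = 2*(11/62 + 2*√2)/45 = 11/1395 + 4*√2/45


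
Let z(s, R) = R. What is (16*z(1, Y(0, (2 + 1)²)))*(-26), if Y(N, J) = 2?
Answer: -832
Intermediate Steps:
(16*z(1, Y(0, (2 + 1)²)))*(-26) = (16*2)*(-26) = 32*(-26) = -832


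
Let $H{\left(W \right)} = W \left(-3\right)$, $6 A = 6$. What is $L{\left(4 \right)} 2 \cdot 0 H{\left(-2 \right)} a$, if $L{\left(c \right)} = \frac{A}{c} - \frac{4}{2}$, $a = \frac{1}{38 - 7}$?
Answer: $0$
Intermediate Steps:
$A = 1$ ($A = \frac{1}{6} \cdot 6 = 1$)
$H{\left(W \right)} = - 3 W$
$a = \frac{1}{31} \approx 0.032258$
$L{\left(c \right)} = -2 + \frac{1}{c}$ ($L{\left(c \right)} = 1 \frac{1}{c} - \frac{4}{2} = \frac{1}{c} - 2 = -2 + \frac{1}{c}$)
$L{\left(4 \right)} 2 \cdot 0 H{\left(-2 \right)} a = \left(-2 + \frac{1}{4}\right) 2 \cdot 0 \left(\left(-3\right) \left(-2\right)\right) \frac{1}{31} = \left(-2 + \frac{1}{4}\right) 0 \cdot 6 \cdot \frac{1}{31} = \left(- \frac{7}{4}\right) 0 \cdot \frac{1}{31} = 0 \cdot \frac{1}{31} = 0$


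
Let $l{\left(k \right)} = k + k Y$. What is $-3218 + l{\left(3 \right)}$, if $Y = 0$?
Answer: $-3215$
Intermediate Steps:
$l{\left(k \right)} = k$ ($l{\left(k \right)} = k + k 0 = k + 0 = k$)
$-3218 + l{\left(3 \right)} = -3218 + 3 = -3215$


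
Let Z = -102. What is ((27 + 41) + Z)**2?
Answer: 1156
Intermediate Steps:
((27 + 41) + Z)**2 = ((27 + 41) - 102)**2 = (68 - 102)**2 = (-34)**2 = 1156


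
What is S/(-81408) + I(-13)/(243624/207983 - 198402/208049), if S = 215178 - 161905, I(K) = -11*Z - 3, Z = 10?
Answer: -66425527979148383/127830727610880 ≈ -519.64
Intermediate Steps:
I(K) = -113 (I(K) = -11*10 - 3 = -110 - 3 = -113)
S = 53273
S/(-81408) + I(-13)/(243624/207983 - 198402/208049) = 53273/(-81408) - 113/(243624/207983 - 198402/208049) = 53273*(-1/81408) - 113/(243624*(1/207983) - 198402*1/208049) = -53273/81408 - 113/(243624/207983 - 198402/208049) = -53273/81408 - 113/9421486410/43270655167 = -53273/81408 - 113*43270655167/9421486410 = -53273/81408 - 4889584033871/9421486410 = -66425527979148383/127830727610880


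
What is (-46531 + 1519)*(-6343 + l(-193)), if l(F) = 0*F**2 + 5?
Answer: 285286056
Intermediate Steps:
l(F) = 5 (l(F) = 0 + 5 = 5)
(-46531 + 1519)*(-6343 + l(-193)) = (-46531 + 1519)*(-6343 + 5) = -45012*(-6338) = 285286056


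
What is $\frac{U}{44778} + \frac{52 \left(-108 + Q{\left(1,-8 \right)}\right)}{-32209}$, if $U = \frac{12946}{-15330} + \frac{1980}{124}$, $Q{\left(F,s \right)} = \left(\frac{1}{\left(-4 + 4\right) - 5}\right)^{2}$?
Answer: $\frac{4826405500696}{27637203810825} \approx 0.17463$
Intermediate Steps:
$Q{\left(F,s \right)} = \frac{1}{25}$ ($Q{\left(F,s \right)} = \left(\frac{1}{0 - 5}\right)^{2} = \left(\frac{1}{-5}\right)^{2} = \left(- \frac{1}{5}\right)^{2} = \frac{1}{25}$)
$U = \frac{3593512}{237615}$ ($U = 12946 \left(- \frac{1}{15330}\right) + 1980 \cdot \frac{1}{124} = - \frac{6473}{7665} + \frac{495}{31} = \frac{3593512}{237615} \approx 15.123$)
$\frac{U}{44778} + \frac{52 \left(-108 + Q{\left(1,-8 \right)}\right)}{-32209} = \frac{3593512}{237615 \cdot 44778} + \frac{52 \left(-108 + \frac{1}{25}\right)}{-32209} = \frac{3593512}{237615} \cdot \frac{1}{44778} + 52 \left(- \frac{2699}{25}\right) \left(- \frac{1}{32209}\right) = \frac{1796756}{5319962235} - - \frac{140348}{805225} = \frac{1796756}{5319962235} + \frac{140348}{805225} = \frac{4826405500696}{27637203810825}$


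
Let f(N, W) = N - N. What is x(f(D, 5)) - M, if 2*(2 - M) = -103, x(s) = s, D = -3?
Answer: -107/2 ≈ -53.500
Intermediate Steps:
f(N, W) = 0
M = 107/2 (M = 2 - ½*(-103) = 2 + 103/2 = 107/2 ≈ 53.500)
x(f(D, 5)) - M = 0 - 1*107/2 = 0 - 107/2 = -107/2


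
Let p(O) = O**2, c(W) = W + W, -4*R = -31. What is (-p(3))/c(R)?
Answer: -18/31 ≈ -0.58065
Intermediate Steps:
R = 31/4 (R = -1/4*(-31) = 31/4 ≈ 7.7500)
c(W) = 2*W
(-p(3))/c(R) = (-1*3**2)/((2*(31/4))) = (-1*9)/(31/2) = -9*2/31 = -18/31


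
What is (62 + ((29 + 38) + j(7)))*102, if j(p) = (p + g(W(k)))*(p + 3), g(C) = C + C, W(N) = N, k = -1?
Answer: 18258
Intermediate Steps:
g(C) = 2*C
j(p) = (-2 + p)*(3 + p) (j(p) = (p + 2*(-1))*(p + 3) = (p - 2)*(3 + p) = (-2 + p)*(3 + p))
(62 + ((29 + 38) + j(7)))*102 = (62 + ((29 + 38) + (-6 + 7 + 7²)))*102 = (62 + (67 + (-6 + 7 + 49)))*102 = (62 + (67 + 50))*102 = (62 + 117)*102 = 179*102 = 18258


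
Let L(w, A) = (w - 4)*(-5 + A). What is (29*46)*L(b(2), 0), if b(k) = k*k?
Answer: 0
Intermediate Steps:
b(k) = k²
L(w, A) = (-5 + A)*(-4 + w) (L(w, A) = (-4 + w)*(-5 + A) = (-5 + A)*(-4 + w))
(29*46)*L(b(2), 0) = (29*46)*(20 - 5*2² - 4*0 + 0*2²) = 1334*(20 - 5*4 + 0 + 0*4) = 1334*(20 - 20 + 0 + 0) = 1334*0 = 0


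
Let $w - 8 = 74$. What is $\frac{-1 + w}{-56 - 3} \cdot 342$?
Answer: $- \frac{27702}{59} \approx -469.53$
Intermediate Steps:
$w = 82$ ($w = 8 + 74 = 82$)
$\frac{-1 + w}{-56 - 3} \cdot 342 = \frac{-1 + 82}{-56 - 3} \cdot 342 = \frac{81}{-59} \cdot 342 = 81 \left(- \frac{1}{59}\right) 342 = \left(- \frac{81}{59}\right) 342 = - \frac{27702}{59}$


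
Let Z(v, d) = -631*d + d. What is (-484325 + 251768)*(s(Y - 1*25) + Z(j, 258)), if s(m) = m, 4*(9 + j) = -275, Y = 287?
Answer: 37738884846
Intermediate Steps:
j = -311/4 (j = -9 + (¼)*(-275) = -9 - 275/4 = -311/4 ≈ -77.750)
Z(v, d) = -630*d
(-484325 + 251768)*(s(Y - 1*25) + Z(j, 258)) = (-484325 + 251768)*((287 - 1*25) - 630*258) = -232557*((287 - 25) - 162540) = -232557*(262 - 162540) = -232557*(-162278) = 37738884846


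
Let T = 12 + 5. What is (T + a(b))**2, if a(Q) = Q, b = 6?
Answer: 529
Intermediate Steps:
T = 17
(T + a(b))**2 = (17 + 6)**2 = 23**2 = 529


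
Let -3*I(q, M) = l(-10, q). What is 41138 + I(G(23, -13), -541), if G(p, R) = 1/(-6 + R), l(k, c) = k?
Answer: 123424/3 ≈ 41141.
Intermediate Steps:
I(q, M) = 10/3 (I(q, M) = -1/3*(-10) = 10/3)
41138 + I(G(23, -13), -541) = 41138 + 10/3 = 123424/3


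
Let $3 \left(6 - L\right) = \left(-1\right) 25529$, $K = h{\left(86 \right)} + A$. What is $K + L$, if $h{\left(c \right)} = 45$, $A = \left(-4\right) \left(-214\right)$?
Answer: $\frac{28250}{3} \approx 9416.7$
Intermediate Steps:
$A = 856$
$K = 901$ ($K = 45 + 856 = 901$)
$L = \frac{25547}{3}$ ($L = 6 - \frac{\left(-1\right) 25529}{3} = 6 - - \frac{25529}{3} = 6 + \frac{25529}{3} = \frac{25547}{3} \approx 8515.7$)
$K + L = 901 + \frac{25547}{3} = \frac{28250}{3}$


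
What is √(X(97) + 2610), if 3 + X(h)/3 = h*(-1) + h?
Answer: 51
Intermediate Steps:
X(h) = -9 (X(h) = -9 + 3*(h*(-1) + h) = -9 + 3*(-h + h) = -9 + 3*0 = -9 + 0 = -9)
√(X(97) + 2610) = √(-9 + 2610) = √2601 = 51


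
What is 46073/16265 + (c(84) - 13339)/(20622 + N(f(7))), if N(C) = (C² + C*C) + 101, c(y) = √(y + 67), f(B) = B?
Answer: 742327098/338653565 + √151/20821 ≈ 2.1926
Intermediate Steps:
c(y) = √(67 + y)
N(C) = 101 + 2*C² (N(C) = (C² + C²) + 101 = 2*C² + 101 = 101 + 2*C²)
46073/16265 + (c(84) - 13339)/(20622 + N(f(7))) = 46073/16265 + (√(67 + 84) - 13339)/(20622 + (101 + 2*7²)) = 46073*(1/16265) + (√151 - 13339)/(20622 + (101 + 2*49)) = 46073/16265 + (-13339 + √151)/(20622 + (101 + 98)) = 46073/16265 + (-13339 + √151)/(20622 + 199) = 46073/16265 + (-13339 + √151)/20821 = 46073/16265 + (-13339 + √151)*(1/20821) = 46073/16265 + (-13339/20821 + √151/20821) = 742327098/338653565 + √151/20821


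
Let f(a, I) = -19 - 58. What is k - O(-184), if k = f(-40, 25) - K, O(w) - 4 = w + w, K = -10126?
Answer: 10413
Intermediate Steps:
f(a, I) = -77
O(w) = 4 + 2*w (O(w) = 4 + (w + w) = 4 + 2*w)
k = 10049 (k = -77 - 1*(-10126) = -77 + 10126 = 10049)
k - O(-184) = 10049 - (4 + 2*(-184)) = 10049 - (4 - 368) = 10049 - 1*(-364) = 10049 + 364 = 10413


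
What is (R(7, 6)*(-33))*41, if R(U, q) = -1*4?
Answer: 5412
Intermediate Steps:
R(U, q) = -4
(R(7, 6)*(-33))*41 = -4*(-33)*41 = 132*41 = 5412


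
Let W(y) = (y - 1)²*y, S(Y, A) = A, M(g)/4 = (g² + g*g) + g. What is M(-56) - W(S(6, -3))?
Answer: 24912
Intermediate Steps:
M(g) = 4*g + 8*g² (M(g) = 4*((g² + g*g) + g) = 4*((g² + g²) + g) = 4*(2*g² + g) = 4*(g + 2*g²) = 4*g + 8*g²)
W(y) = y*(-1 + y)² (W(y) = (-1 + y)²*y = y*(-1 + y)²)
M(-56) - W(S(6, -3)) = 4*(-56)*(1 + 2*(-56)) - (-3)*(-1 - 3)² = 4*(-56)*(1 - 112) - (-3)*(-4)² = 4*(-56)*(-111) - (-3)*16 = 24864 - 1*(-48) = 24864 + 48 = 24912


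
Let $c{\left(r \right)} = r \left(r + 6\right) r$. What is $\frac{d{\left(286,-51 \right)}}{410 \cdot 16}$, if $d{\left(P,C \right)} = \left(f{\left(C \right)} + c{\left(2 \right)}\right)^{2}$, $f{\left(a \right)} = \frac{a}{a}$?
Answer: $\frac{1089}{6560} \approx 0.16601$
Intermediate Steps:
$f{\left(a \right)} = 1$
$c{\left(r \right)} = r^{2} \left(6 + r\right)$ ($c{\left(r \right)} = r \left(6 + r\right) r = r^{2} \left(6 + r\right)$)
$d{\left(P,C \right)} = 1089$ ($d{\left(P,C \right)} = \left(1 + 2^{2} \left(6 + 2\right)\right)^{2} = \left(1 + 4 \cdot 8\right)^{2} = \left(1 + 32\right)^{2} = 33^{2} = 1089$)
$\frac{d{\left(286,-51 \right)}}{410 \cdot 16} = \frac{1089}{410 \cdot 16} = \frac{1089}{6560}$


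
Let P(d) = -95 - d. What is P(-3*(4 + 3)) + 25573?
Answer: 25499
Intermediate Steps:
P(-3*(4 + 3)) + 25573 = (-95 - (-3)*(4 + 3)) + 25573 = (-95 - (-3)*7) + 25573 = (-95 - 1*(-21)) + 25573 = (-95 + 21) + 25573 = -74 + 25573 = 25499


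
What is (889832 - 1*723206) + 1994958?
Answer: 2161584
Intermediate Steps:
(889832 - 1*723206) + 1994958 = (889832 - 723206) + 1994958 = 166626 + 1994958 = 2161584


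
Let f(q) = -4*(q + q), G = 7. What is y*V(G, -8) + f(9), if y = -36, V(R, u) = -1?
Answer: -36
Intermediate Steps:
f(q) = -8*q
y*V(G, -8) + f(9) = -36*(-1) - 8*9 = 36 - 72 = -36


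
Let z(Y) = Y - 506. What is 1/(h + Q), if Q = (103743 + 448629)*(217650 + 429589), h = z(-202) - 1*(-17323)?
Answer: 1/357516717523 ≈ 2.7971e-12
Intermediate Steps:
z(Y) = -506 + Y
h = 16615 (h = (-506 - 202) - 1*(-17323) = -708 + 17323 = 16615)
Q = 357516700908 (Q = 552372*647239 = 357516700908)
1/(h + Q) = 1/(16615 + 357516700908) = 1/357516717523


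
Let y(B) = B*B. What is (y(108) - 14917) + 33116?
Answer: 29863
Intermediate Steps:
y(B) = B**2
(y(108) - 14917) + 33116 = (108**2 - 14917) + 33116 = (11664 - 14917) + 33116 = -3253 + 33116 = 29863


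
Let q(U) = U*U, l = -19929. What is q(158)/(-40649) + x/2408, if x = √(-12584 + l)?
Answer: -24964/40649 + I*√32513/2408 ≈ -0.61414 + 0.074881*I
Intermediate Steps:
q(U) = U²
x = I*√32513 (x = √(-12584 - 19929) = √(-32513) = I*√32513 ≈ 180.31*I)
q(158)/(-40649) + x/2408 = 158²/(-40649) + (I*√32513)/2408 = 24964*(-1/40649) + (I*√32513)*(1/2408) = -24964/40649 + I*√32513/2408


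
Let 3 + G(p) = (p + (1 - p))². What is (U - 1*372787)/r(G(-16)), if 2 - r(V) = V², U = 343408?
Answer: 29379/2 ≈ 14690.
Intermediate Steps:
G(p) = -2 (G(p) = -3 + (p + (1 - p))² = -3 + 1² = -3 + 1 = -2)
r(V) = 2 - V²
(U - 1*372787)/r(G(-16)) = (343408 - 1*372787)/(2 - 1*(-2)²) = (343408 - 372787)/(2 - 1*4) = -29379/(2 - 4) = -29379/(-2) = -29379*(-½) = 29379/2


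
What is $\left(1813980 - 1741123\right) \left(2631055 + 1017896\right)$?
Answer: $265851623007$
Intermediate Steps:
$\left(1813980 - 1741123\right) \left(2631055 + 1017896\right) = 72857 \cdot 3648951 = 265851623007$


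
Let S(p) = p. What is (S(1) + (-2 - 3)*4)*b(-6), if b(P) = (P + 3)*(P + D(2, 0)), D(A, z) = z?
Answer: -342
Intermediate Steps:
b(P) = P*(3 + P) (b(P) = (P + 3)*(P + 0) = (3 + P)*P = P*(3 + P))
(S(1) + (-2 - 3)*4)*b(-6) = (1 + (-2 - 3)*4)*(-6*(3 - 6)) = (1 - 5*4)*(-6*(-3)) = (1 - 20)*18 = -19*18 = -342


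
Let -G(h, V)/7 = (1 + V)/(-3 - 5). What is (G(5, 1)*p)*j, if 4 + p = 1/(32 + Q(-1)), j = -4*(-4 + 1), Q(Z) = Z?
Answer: -2583/31 ≈ -83.323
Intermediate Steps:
G(h, V) = 7/8 + 7*V/8 (G(h, V) = -7*(1 + V)/(-3 - 5) = -7*(1 + V)/(-8) = -7*(1 + V)*(-1)/8 = -7*(-⅛ - V/8) = 7/8 + 7*V/8)
j = 12 (j = -4*(-3) = 12)
p = -123/31 (p = -4 + 1/(32 - 1) = -4 + 1/31 = -123/31 ≈ -3.9677)
(G(5, 1)*p)*j = ((7/8 + (7/8)*1)*(-123/31))*12 = ((7/8 + 7/8)*(-123/31))*12 = ((7/4)*(-123/31))*12 = -861/124*12 = -2583/31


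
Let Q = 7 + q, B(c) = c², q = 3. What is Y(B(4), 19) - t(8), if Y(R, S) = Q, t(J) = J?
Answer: 2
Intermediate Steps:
Q = 10 (Q = 7 + 3 = 10)
Y(R, S) = 10
Y(B(4), 19) - t(8) = 10 - 1*8 = 10 - 8 = 2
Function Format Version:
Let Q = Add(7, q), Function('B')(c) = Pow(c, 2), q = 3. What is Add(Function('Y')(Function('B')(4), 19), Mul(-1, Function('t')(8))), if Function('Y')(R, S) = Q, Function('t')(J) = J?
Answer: 2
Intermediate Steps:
Q = 10 (Q = Add(7, 3) = 10)
Function('Y')(R, S) = 10
Add(Function('Y')(Function('B')(4), 19), Mul(-1, Function('t')(8))) = Add(10, Mul(-1, 8)) = Add(10, -8) = 2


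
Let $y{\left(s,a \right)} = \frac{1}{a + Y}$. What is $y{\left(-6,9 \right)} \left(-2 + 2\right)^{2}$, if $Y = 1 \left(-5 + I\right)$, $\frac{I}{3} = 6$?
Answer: $0$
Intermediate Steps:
$I = 18$ ($I = 3 \cdot 6 = 18$)
$Y = 13$ ($Y = 1 \left(-5 + 18\right) = 1 \cdot 13 = 13$)
$y{\left(s,a \right)} = \frac{1}{13 + a}$ ($y{\left(s,a \right)} = \frac{1}{a + 13} = \frac{1}{13 + a}$)
$y{\left(-6,9 \right)} \left(-2 + 2\right)^{2} = \frac{\left(-2 + 2\right)^{2}}{13 + 9} = \frac{0^{2}}{22} = \frac{1}{22} \cdot 0 = 0$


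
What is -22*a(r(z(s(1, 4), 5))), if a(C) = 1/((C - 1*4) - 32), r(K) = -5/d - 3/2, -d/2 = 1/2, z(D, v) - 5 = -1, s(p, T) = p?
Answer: 44/65 ≈ 0.67692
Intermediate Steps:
z(D, v) = 4 (z(D, v) = 5 - 1 = 4)
d = -1 (d = -2/2 = -2*½ = -1)
r(K) = 7/2 (r(K) = -5/(-1) - 3/2 = -5*(-1) - 3*½ = 5 - 3/2 = 7/2)
a(C) = 1/(-36 + C) (a(C) = 1/((C - 4) - 32) = 1/((-4 + C) - 32) = 1/(-36 + C))
-22*a(r(z(s(1, 4), 5))) = -22/(-36 + 7/2) = -22/(-65/2) = -22*(-2/65) = 44/65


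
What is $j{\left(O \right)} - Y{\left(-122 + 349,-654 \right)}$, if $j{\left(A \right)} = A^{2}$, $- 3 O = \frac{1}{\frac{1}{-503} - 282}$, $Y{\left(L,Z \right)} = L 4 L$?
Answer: $- \frac{37324545268583987}{181085142681} \approx -2.0612 \cdot 10^{5}$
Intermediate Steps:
$Y{\left(L,Z \right)} = 4 L^{2}$
$O = \frac{503}{425541}$ ($O = - \frac{1}{3 \left(\frac{1}{-503} - 282\right)} = - \frac{1}{3 \left(- \frac{1}{503} - 282\right)} = - \frac{1}{3 \left(- \frac{141847}{503}\right)} = \left(- \frac{1}{3}\right) \left(- \frac{503}{141847}\right) = \frac{503}{425541} \approx 0.001182$)
$j{\left(O \right)} - Y{\left(-122 + 349,-654 \right)} = \left(\frac{503}{425541}\right)^{2} - 4 \left(-122 + 349\right)^{2} = \frac{253009}{181085142681} - 4 \cdot 227^{2} = \frac{253009}{181085142681} - 4 \cdot 51529 = \frac{253009}{181085142681} - 206116 = - \frac{37324545268583987}{181085142681}$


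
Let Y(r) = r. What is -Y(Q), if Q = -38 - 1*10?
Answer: 48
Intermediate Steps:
Q = -48 (Q = -38 - 10 = -48)
-Y(Q) = -1*(-48) = 48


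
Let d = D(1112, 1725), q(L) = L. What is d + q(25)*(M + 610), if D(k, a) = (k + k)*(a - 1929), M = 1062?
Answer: -411896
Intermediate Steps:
D(k, a) = 2*k*(-1929 + a) (D(k, a) = (2*k)*(-1929 + a) = 2*k*(-1929 + a))
d = -453696 (d = 2*1112*(-1929 + 1725) = 2*1112*(-204) = -453696)
d + q(25)*(M + 610) = -453696 + 25*(1062 + 610) = -453696 + 25*1672 = -453696 + 41800 = -411896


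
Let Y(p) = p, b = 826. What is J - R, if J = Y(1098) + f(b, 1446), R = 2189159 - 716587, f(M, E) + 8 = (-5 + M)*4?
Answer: -1468198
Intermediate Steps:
f(M, E) = -28 + 4*M (f(M, E) = -8 + (-5 + M)*4 = -8 + (-20 + 4*M) = -28 + 4*M)
R = 1472572
J = 4374 (J = 1098 + (-28 + 4*826) = 1098 + (-28 + 3304) = 1098 + 3276 = 4374)
J - R = 4374 - 1*1472572 = 4374 - 1472572 = -1468198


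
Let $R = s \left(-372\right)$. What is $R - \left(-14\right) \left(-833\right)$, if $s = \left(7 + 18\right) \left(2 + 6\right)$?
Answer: $-86062$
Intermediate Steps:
$s = 200$ ($s = 25 \cdot 8 = 200$)
$R = -74400$ ($R = 200 \left(-372\right) = -74400$)
$R - \left(-14\right) \left(-833\right) = -74400 - \left(-14\right) \left(-833\right) = -74400 - 11662 = -86062$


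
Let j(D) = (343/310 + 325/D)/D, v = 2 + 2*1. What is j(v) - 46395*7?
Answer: -805366139/2480 ≈ -3.2474e+5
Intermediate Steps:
v = 4 (v = 2 + 2 = 4)
j(D) = (343/310 + 325/D)/D (j(D) = (343*(1/310) + 325/D)/D = (343/310 + 325/D)/D)
j(v) - 46395*7 = (1/310)*(100750 + 343*4)/4² - 46395*7 = (1/310)*(1/16)*(100750 + 1372) - 1*324765 = (1/310)*(1/16)*102122 - 324765 = 51061/2480 - 324765 = -805366139/2480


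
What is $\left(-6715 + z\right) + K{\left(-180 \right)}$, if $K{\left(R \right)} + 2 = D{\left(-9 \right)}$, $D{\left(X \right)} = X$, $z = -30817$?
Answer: $-37543$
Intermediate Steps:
$K{\left(R \right)} = -11$ ($K{\left(R \right)} = -2 - 9 = -11$)
$\left(-6715 + z\right) + K{\left(-180 \right)} = \left(-6715 - 30817\right) - 11 = -37532 - 11 = -37543$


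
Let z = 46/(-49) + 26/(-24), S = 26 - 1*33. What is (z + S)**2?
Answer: 28143025/345744 ≈ 81.398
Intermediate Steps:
S = -7 (S = 26 - 33 = -7)
z = -1189/588 (z = 46*(-1/49) + 26*(-1/24) = -46/49 - 13/12 = -1189/588 ≈ -2.0221)
(z + S)**2 = (-1189/588 - 7)**2 = (-5305/588)**2 = 28143025/345744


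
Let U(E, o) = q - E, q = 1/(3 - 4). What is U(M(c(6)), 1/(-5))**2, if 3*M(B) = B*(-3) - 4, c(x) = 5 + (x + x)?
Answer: 2704/9 ≈ 300.44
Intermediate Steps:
q = -1 (q = 1/(-1) = -1)
c(x) = 5 + 2*x
M(B) = -4/3 - B (M(B) = (B*(-3) - 4)/3 = (-3*B - 4)/3 = (-4 - 3*B)/3 = -4/3 - B)
U(E, o) = -1 - E
U(M(c(6)), 1/(-5))**2 = (-1 - (-4/3 - (5 + 2*6)))**2 = (-1 - (-4/3 - (5 + 12)))**2 = (-1 - (-4/3 - 1*17))**2 = (-1 - (-4/3 - 17))**2 = (-1 - 1*(-55/3))**2 = (-1 + 55/3)**2 = (52/3)**2 = 2704/9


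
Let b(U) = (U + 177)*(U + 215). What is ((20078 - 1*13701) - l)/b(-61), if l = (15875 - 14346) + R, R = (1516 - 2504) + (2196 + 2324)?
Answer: 47/638 ≈ 0.073668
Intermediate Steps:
R = 3532 (R = -988 + 4520 = 3532)
b(U) = (177 + U)*(215 + U)
l = 5061 (l = (15875 - 14346) + 3532 = 1529 + 3532 = 5061)
((20078 - 1*13701) - l)/b(-61) = ((20078 - 1*13701) - 1*5061)/(38055 + (-61)² + 392*(-61)) = ((20078 - 13701) - 5061)/(38055 + 3721 - 23912) = (6377 - 5061)/17864 = 1316*(1/17864) = 47/638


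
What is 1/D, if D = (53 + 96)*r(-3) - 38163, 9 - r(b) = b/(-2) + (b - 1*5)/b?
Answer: -6/224657 ≈ -2.6707e-5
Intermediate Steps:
r(b) = 9 + b/2 - (-5 + b)/b (r(b) = 9 - (b/(-2) + (b - 1*5)/b) = 9 - (b*(-½) + (b - 5)/b) = 9 - (-b/2 + (-5 + b)/b) = 9 + (b/2 - (-5 + b)/b) = 9 + b/2 - (-5 + b)/b)
D = -224657/6 (D = (53 + 96)*(8 + (½)*(-3) + 5/(-3)) - 38163 = 149*(8 - 3/2 + 5*(-⅓)) - 38163 = 149*(8 - 3/2 - 5/3) - 38163 = 149*(29/6) - 38163 = 4321/6 - 38163 = -224657/6 ≈ -37443.)
1/D = 1/(-224657/6) = -6/224657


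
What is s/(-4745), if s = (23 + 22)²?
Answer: -405/949 ≈ -0.42676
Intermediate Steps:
s = 2025 (s = 45² = 2025)
s/(-4745) = 2025/(-4745) = 2025*(-1/4745) = -405/949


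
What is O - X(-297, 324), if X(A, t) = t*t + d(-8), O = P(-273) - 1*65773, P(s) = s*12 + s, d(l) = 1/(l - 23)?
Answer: -5403237/31 ≈ -1.7430e+5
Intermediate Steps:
d(l) = 1/(-23 + l)
P(s) = 13*s (P(s) = 12*s + s = 13*s)
O = -69322 (O = 13*(-273) - 1*65773 = -3549 - 65773 = -69322)
X(A, t) = -1/31 + t² (X(A, t) = t*t + 1/(-23 - 8) = t² + 1/(-31) = t² - 1/31 = -1/31 + t²)
O - X(-297, 324) = -69322 - (-1/31 + 324²) = -69322 - (-1/31 + 104976) = -69322 - 1*3254255/31 = -69322 - 3254255/31 = -5403237/31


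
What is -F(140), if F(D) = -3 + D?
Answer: -137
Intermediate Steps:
-F(140) = -(-3 + 140) = -1*137 = -137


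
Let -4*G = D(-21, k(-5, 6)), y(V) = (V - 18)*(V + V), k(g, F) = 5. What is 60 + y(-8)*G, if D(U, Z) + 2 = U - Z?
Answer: 2972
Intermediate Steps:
y(V) = 2*V*(-18 + V) (y(V) = (-18 + V)*(2*V) = 2*V*(-18 + V))
D(U, Z) = -2 + U - Z (D(U, Z) = -2 + (U - Z) = -2 + U - Z)
G = 7 (G = -(-2 - 21 - 1*5)/4 = -(-2 - 21 - 5)/4 = -¼*(-28) = 7)
60 + y(-8)*G = 60 + (2*(-8)*(-18 - 8))*7 = 60 + (2*(-8)*(-26))*7 = 60 + 416*7 = 60 + 2912 = 2972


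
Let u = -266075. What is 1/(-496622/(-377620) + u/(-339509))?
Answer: 64102694290/134541440049 ≈ 0.47645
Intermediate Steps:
1/(-496622/(-377620) + u/(-339509)) = 1/(-496622/(-377620) - 266075/(-339509)) = 1/(-496622*(-1/377620) - 266075*(-1/339509)) = 1/(248311/188810 + 266075/339509) = 1/(134541440049/64102694290) = 64102694290/134541440049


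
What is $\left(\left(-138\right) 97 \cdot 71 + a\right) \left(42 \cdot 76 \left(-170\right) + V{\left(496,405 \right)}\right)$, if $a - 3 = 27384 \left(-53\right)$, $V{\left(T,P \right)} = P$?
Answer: $1302315622425$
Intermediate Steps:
$a = -1451349$ ($a = 3 + 27384 \left(-53\right) = 3 - 1451352 = -1451349$)
$\left(\left(-138\right) 97 \cdot 71 + a\right) \left(42 \cdot 76 \left(-170\right) + V{\left(496,405 \right)}\right) = \left(\left(-138\right) 97 \cdot 71 - 1451349\right) \left(42 \cdot 76 \left(-170\right) + 405\right) = \left(\left(-13386\right) 71 - 1451349\right) \left(3192 \left(-170\right) + 405\right) = \left(-950406 - 1451349\right) \left(-542640 + 405\right) = \left(-2401755\right) \left(-542235\right) = 1302315622425$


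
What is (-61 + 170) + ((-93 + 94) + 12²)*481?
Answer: 69854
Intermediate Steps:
(-61 + 170) + ((-93 + 94) + 12²)*481 = 109 + (1 + 144)*481 = 109 + 145*481 = 109 + 69745 = 69854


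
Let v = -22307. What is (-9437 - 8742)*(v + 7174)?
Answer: 275102807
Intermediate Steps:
(-9437 - 8742)*(v + 7174) = (-9437 - 8742)*(-22307 + 7174) = -18179*(-15133) = 275102807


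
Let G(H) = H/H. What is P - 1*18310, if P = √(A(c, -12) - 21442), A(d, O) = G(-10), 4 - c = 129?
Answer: -18310 + I*√21441 ≈ -18310.0 + 146.43*I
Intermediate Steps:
G(H) = 1
c = -125 (c = 4 - 1*129 = 4 - 129 = -125)
A(d, O) = 1
P = I*√21441 (P = √(1 - 21442) = √(-21441) = I*√21441 ≈ 146.43*I)
P - 1*18310 = I*√21441 - 1*18310 = I*√21441 - 18310 = -18310 + I*√21441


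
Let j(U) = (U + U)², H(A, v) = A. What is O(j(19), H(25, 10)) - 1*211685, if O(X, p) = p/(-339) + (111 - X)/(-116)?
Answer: -8323851953/39324 ≈ -2.1167e+5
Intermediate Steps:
j(U) = 4*U² (j(U) = (2*U)² = 4*U²)
O(X, p) = -111/116 - p/339 + X/116 (O(X, p) = p*(-1/339) + (111 - X)*(-1/116) = -p/339 + (-111/116 + X/116) = -111/116 - p/339 + X/116)
O(j(19), H(25, 10)) - 1*211685 = (-111/116 - 1/339*25 + (4*19²)/116) - 1*211685 = (-111/116 - 25/339 + (4*361)/116) - 211685 = (-111/116 - 25/339 + (1/116)*1444) - 211685 = (-111/116 - 25/339 + 361/29) - 211685 = 448987/39324 - 211685 = -8323851953/39324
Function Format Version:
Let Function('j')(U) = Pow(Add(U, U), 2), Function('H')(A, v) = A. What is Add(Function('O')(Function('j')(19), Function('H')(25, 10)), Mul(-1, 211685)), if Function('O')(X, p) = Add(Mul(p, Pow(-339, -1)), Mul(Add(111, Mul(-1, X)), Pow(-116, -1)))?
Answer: Rational(-8323851953, 39324) ≈ -2.1167e+5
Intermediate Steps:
Function('j')(U) = Mul(4, Pow(U, 2)) (Function('j')(U) = Pow(Mul(2, U), 2) = Mul(4, Pow(U, 2)))
Function('O')(X, p) = Add(Rational(-111, 116), Mul(Rational(-1, 339), p), Mul(Rational(1, 116), X)) (Function('O')(X, p) = Add(Mul(p, Rational(-1, 339)), Mul(Add(111, Mul(-1, X)), Rational(-1, 116))) = Add(Mul(Rational(-1, 339), p), Add(Rational(-111, 116), Mul(Rational(1, 116), X))) = Add(Rational(-111, 116), Mul(Rational(-1, 339), p), Mul(Rational(1, 116), X)))
Add(Function('O')(Function('j')(19), Function('H')(25, 10)), Mul(-1, 211685)) = Add(Add(Rational(-111, 116), Mul(Rational(-1, 339), 25), Mul(Rational(1, 116), Mul(4, Pow(19, 2)))), Mul(-1, 211685)) = Add(Add(Rational(-111, 116), Rational(-25, 339), Mul(Rational(1, 116), Mul(4, 361))), -211685) = Add(Add(Rational(-111, 116), Rational(-25, 339), Mul(Rational(1, 116), 1444)), -211685) = Add(Add(Rational(-111, 116), Rational(-25, 339), Rational(361, 29)), -211685) = Add(Rational(448987, 39324), -211685) = Rational(-8323851953, 39324)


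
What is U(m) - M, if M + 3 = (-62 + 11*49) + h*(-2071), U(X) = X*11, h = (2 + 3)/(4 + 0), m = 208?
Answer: 17611/4 ≈ 4402.8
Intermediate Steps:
h = 5/4 ≈ 1.2500
U(X) = 11*X
M = -8459/4 (M = -3 + ((-62 + 11*49) + (5/4)*(-2071)) = -3 + ((-62 + 539) - 10355/4) = -3 + (477 - 10355/4) = -3 - 8447/4 = -8459/4 ≈ -2114.8)
U(m) - M = 11*208 - 1*(-8459/4) = 2288 + 8459/4 = 17611/4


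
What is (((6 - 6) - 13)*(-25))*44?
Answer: 14300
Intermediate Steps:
(((6 - 6) - 13)*(-25))*44 = ((0 - 13)*(-25))*44 = -13*(-25)*44 = 325*44 = 14300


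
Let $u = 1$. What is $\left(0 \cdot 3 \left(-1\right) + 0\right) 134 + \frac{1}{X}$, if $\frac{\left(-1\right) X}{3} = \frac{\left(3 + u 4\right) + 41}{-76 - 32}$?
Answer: $\frac{3}{4} \approx 0.75$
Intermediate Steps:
$X = \frac{4}{3}$ ($X = - 3 \frac{\left(3 + 1 \cdot 4\right) + 41}{-76 - 32} = - 3 \frac{\left(3 + 4\right) + 41}{-108} = - 3 \left(7 + 41\right) \left(- \frac{1}{108}\right) = - 3 \cdot 48 \left(- \frac{1}{108}\right) = \left(-3\right) \left(- \frac{4}{9}\right) = \frac{4}{3} \approx 1.3333$)
$\left(0 \cdot 3 \left(-1\right) + 0\right) 134 + \frac{1}{X} = \left(0 \cdot 3 \left(-1\right) + 0\right) 134 + \frac{1}{\frac{4}{3}} = \left(0 \left(-1\right) + 0\right) 134 + \frac{3}{4} = \left(0 + 0\right) 134 + \frac{3}{4} = 0 \cdot 134 + \frac{3}{4} = 0 + \frac{3}{4} = \frac{3}{4}$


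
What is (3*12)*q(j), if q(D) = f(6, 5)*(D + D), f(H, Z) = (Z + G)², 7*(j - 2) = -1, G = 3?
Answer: 59904/7 ≈ 8557.7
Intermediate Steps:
j = 13/7 (j = 2 + (⅐)*(-1) = 2 - ⅐ = 13/7 ≈ 1.8571)
f(H, Z) = (3 + Z)² (f(H, Z) = (Z + 3)² = (3 + Z)²)
q(D) = 128*D (q(D) = (3 + 5)²*(D + D) = 8²*(2*D) = 64*(2*D) = 128*D)
(3*12)*q(j) = (3*12)*(128*(13/7)) = 36*(1664/7) = 59904/7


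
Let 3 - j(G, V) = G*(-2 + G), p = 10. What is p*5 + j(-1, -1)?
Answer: 50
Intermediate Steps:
j(G, V) = 3 - G*(-2 + G)
p*5 + j(-1, -1) = 10*5 + (3 - 1*(-1)² + 2*(-1)) = 50 + (3 - 1*1 - 2) = 50 + (3 - 1 - 2) = 50 + 0 = 50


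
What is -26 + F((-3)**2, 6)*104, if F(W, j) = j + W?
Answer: 1534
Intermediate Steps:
F(W, j) = W + j
-26 + F((-3)**2, 6)*104 = -26 + ((-3)**2 + 6)*104 = -26 + (9 + 6)*104 = -26 + 15*104 = -26 + 1560 = 1534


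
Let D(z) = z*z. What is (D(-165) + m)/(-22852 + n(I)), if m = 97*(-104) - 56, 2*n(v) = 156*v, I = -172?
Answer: -17081/36268 ≈ -0.47097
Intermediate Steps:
n(v) = 78*v (n(v) = (156*v)/2 = 78*v)
D(z) = z²
m = -10144 (m = -10088 - 56 = -10144)
(D(-165) + m)/(-22852 + n(I)) = ((-165)² - 10144)/(-22852 + 78*(-172)) = (27225 - 10144)/(-22852 - 13416) = 17081/(-36268) = 17081*(-1/36268) = -17081/36268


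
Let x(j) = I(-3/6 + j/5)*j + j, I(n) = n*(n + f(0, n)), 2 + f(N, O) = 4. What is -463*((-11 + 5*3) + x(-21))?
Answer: 13125587/100 ≈ 1.3126e+5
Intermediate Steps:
f(N, O) = 2 (f(N, O) = -2 + 4 = 2)
I(n) = n*(2 + n) (I(n) = n*(n + 2) = n*(2 + n))
x(j) = j + j*(-½ + j/5)*(3/2 + j/5) (x(j) = ((-3/6 + j/5)*(2 + (-3/6 + j/5)))*j + j = ((-3*⅙ + j*(⅕))*(2 + (-3*⅙ + j*(⅕))))*j + j = ((-½ + j/5)*(2 + (-½ + j/5)))*j + j = ((-½ + j/5)*(3/2 + j/5))*j + j = j*(-½ + j/5)*(3/2 + j/5) + j = j + j*(-½ + j/5)*(3/2 + j/5))
-463*((-11 + 5*3) + x(-21)) = -463*((-11 + 5*3) + (1/100)*(-21)*(25 + 4*(-21)² + 20*(-21))) = -463*((-11 + 15) + (1/100)*(-21)*(25 + 4*441 - 420)) = -463*(4 + (1/100)*(-21)*(25 + 1764 - 420)) = -463*(4 + (1/100)*(-21)*1369) = -463*(4 - 28749/100) = -463*(-28349/100) = 13125587/100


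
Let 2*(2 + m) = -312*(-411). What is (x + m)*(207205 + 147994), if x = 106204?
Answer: 60496783282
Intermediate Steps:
m = 64114 (m = -2 + (-312*(-411))/2 = -2 + (½)*128232 = -2 + 64116 = 64114)
(x + m)*(207205 + 147994) = (106204 + 64114)*(207205 + 147994) = 170318*355199 = 60496783282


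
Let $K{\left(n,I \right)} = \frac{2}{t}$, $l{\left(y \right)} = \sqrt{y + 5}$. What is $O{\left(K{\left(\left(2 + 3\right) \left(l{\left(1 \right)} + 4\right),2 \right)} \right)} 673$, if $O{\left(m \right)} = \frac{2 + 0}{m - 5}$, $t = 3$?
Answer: $- \frac{4038}{13} \approx -310.62$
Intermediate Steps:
$l{\left(y \right)} = \sqrt{5 + y}$
$K{\left(n,I \right)} = \frac{2}{3}$
$O{\left(m \right)} = \frac{2}{-5 + m}$
$O{\left(K{\left(\left(2 + 3\right) \left(l{\left(1 \right)} + 4\right),2 \right)} \right)} 673 = \frac{2}{-5 + \frac{2}{3}} \cdot 673 = \frac{2}{- \frac{13}{3}} \cdot 673 = 2 \left(- \frac{3}{13}\right) 673 = \left(- \frac{6}{13}\right) 673 = - \frac{4038}{13}$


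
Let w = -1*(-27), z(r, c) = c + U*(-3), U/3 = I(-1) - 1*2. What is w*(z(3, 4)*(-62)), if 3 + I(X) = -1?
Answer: -97092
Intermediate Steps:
I(X) = -4 (I(X) = -3 - 1 = -4)
U = -18 (U = 3*(-4 - 1*2) = 3*(-4 - 2) = 3*(-6) = -18)
z(r, c) = 54 + c (z(r, c) = c - 18*(-3) = c + 54 = 54 + c)
w = 27
w*(z(3, 4)*(-62)) = 27*((54 + 4)*(-62)) = 27*(58*(-62)) = 27*(-3596) = -97092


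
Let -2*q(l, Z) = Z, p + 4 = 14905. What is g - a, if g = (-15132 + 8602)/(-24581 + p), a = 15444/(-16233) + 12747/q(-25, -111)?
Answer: -44196116365/193800376 ≈ -228.05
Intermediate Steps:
p = 14901 (p = -4 + 14905 = 14901)
q(l, Z) = -Z/2
a = 45792202/200207 (a = 15444/(-16233) + 12747/((-½*(-111))) = 15444*(-1/16233) + 12747/(111/2) = -5148/5411 + 12747*(2/111) = -5148/5411 + 8498/37 = 45792202/200207 ≈ 228.72)
g = 653/968 (g = (-15132 + 8602)/(-24581 + 14901) = -6530/(-9680) = -6530*(-1/9680) = 653/968 ≈ 0.67459)
g - a = 653/968 - 1*45792202/200207 = 653/968 - 45792202/200207 = -44196116365/193800376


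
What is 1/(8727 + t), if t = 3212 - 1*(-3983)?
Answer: 1/15922 ≈ 6.2806e-5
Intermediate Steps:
t = 7195 (t = 3212 + 3983 = 7195)
1/(8727 + t) = 1/(8727 + 7195) = 1/15922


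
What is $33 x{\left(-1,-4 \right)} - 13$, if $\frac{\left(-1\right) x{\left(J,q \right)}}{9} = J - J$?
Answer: $-13$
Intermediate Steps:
$x{\left(J,q \right)} = 0$ ($x{\left(J,q \right)} = - 9 \left(J - J\right) = \left(-9\right) 0 = 0$)
$33 x{\left(-1,-4 \right)} - 13 = 33 \cdot 0 - 13 = 0 - 13 = -13$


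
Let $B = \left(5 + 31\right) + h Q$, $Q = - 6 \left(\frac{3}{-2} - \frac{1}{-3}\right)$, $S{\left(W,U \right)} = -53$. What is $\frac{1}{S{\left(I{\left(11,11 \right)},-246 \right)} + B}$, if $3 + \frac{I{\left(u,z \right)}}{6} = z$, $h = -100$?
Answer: $- \frac{1}{717} \approx -0.0013947$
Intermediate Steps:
$I{\left(u,z \right)} = -18 + 6 z$
$Q = 7$ ($Q = - 6 \left(3 \left(- \frac{1}{2}\right) - - \frac{1}{3}\right) = - 6 \left(- \frac{3}{2} + \frac{1}{3}\right) = \left(-6\right) \left(- \frac{7}{6}\right) = 7$)
$B = -664$ ($B = \left(5 + 31\right) - 700 = 36 - 700 = -664$)
$\frac{1}{S{\left(I{\left(11,11 \right)},-246 \right)} + B} = \frac{1}{-53 - 664} = \frac{1}{-717} = - \frac{1}{717}$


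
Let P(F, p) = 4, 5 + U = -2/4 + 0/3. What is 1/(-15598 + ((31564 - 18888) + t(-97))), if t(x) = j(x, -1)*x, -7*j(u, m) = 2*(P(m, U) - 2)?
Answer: -7/20066 ≈ -0.00034885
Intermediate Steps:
U = -11/2 (U = -5 + (-2/4 + 0/3) = -5 + (-2*¼ + 0*(⅓)) = -5 + (-½ + 0) = -5 - ½ = -11/2 ≈ -5.5000)
j(u, m) = -4/7 (j(u, m) = -2*(4 - 2)/7 = -2*2/7 = -⅐*4 = -4/7)
t(x) = -4*x/7
1/(-15598 + ((31564 - 18888) + t(-97))) = 1/(-15598 + ((31564 - 18888) - 4/7*(-97))) = 1/(-15598 + (12676 + 388/7)) = 1/(-15598 + 89120/7) = 1/(-20066/7) = -7/20066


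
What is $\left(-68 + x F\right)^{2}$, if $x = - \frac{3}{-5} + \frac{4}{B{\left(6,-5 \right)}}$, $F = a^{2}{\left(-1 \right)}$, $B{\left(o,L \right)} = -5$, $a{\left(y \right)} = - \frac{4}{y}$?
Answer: $\frac{126736}{25} \approx 5069.4$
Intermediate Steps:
$F = 16$ ($F = \left(- \frac{4}{-1}\right)^{2} = \left(\left(-4\right) \left(-1\right)\right)^{2} = 4^{2} = 16$)
$x = - \frac{1}{5}$ ($x = - \frac{3}{-5} + \frac{4}{-5} = \left(-3\right) \left(- \frac{1}{5}\right) + 4 \left(- \frac{1}{5}\right) = \frac{3}{5} - \frac{4}{5} = - \frac{1}{5} \approx -0.2$)
$\left(-68 + x F\right)^{2} = \left(-68 - \frac{16}{5}\right)^{2} = \left(- \frac{356}{5}\right)^{2} = \frac{126736}{25}$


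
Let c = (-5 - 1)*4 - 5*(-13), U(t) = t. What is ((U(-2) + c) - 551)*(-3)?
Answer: 1536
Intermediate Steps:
c = 41 (c = -6*4 + 65 = -24 + 65 = 41)
((U(-2) + c) - 551)*(-3) = ((-2 + 41) - 551)*(-3) = (39 - 551)*(-3) = -512*(-3) = 1536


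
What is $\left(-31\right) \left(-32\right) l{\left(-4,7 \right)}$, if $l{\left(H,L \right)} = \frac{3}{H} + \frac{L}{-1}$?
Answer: $-7688$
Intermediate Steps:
$l{\left(H,L \right)} = - L + \frac{3}{H}$ ($l{\left(H,L \right)} = \frac{3}{H} + L \left(-1\right) = \frac{3}{H} - L = - L + \frac{3}{H}$)
$\left(-31\right) \left(-32\right) l{\left(-4,7 \right)} = \left(-31\right) \left(-32\right) \left(\left(-1\right) 7 + \frac{3}{-4}\right) = 992 \left(-7 + 3 \left(- \frac{1}{4}\right)\right) = 992 \left(-7 - \frac{3}{4}\right) = 992 \left(- \frac{31}{4}\right) = -7688$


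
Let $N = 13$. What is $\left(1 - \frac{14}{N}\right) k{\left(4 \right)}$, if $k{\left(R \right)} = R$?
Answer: $- \frac{4}{13} \approx -0.30769$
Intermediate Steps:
$\left(1 - \frac{14}{N}\right) k{\left(4 \right)} = \left(1 - \frac{14}{13}\right) 4 = \left(- \frac{1}{13}\right) 4 = - \frac{4}{13}$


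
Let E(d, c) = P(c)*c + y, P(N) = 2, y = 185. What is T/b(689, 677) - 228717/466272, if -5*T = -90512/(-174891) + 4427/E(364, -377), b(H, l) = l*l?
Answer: -5795357073013031683/11814732582757652640 ≈ -0.49052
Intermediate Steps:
b(H, l) = l²
E(d, c) = 185 + 2*c (E(d, c) = 2*c + 185 = 185 + 2*c)
T = 722741129/497564895 (T = -(-90512/(-174891) + 4427/(185 + 2*(-377)))/5 = -(-90512*(-1/174891) + 4427/(185 - 754))/5 = -(90512/174891 + 4427/(-569))/5 = -(90512/174891 + 4427*(-1/569))/5 = -(90512/174891 - 4427/569)/5 = -⅕*(-722741129/99512979) = 722741129/497564895 ≈ 1.4526)
T/b(689, 677) - 228717/466272 = 722741129/(497564895*(677²)) - 228717/466272 = (722741129/497564895)/458329 - 228717*1/466272 = (722741129/497564895)*(1/458329) - 25413/51808 = 722741129/228048420760455 - 25413/51808 = -5795357073013031683/11814732582757652640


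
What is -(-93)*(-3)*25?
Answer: -6975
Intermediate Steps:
-(-93)*(-3)*25 = -31*9*25 = -279*25 = -6975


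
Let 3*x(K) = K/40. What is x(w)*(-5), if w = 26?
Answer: -13/12 ≈ -1.0833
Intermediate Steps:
x(K) = K/120 (x(K) = (K/40)/3 = K/120)
x(w)*(-5) = ((1/120)*26)*(-5) = (13/60)*(-5) = -13/12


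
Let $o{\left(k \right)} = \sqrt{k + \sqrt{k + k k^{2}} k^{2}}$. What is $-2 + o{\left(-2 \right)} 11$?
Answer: $-2 + 11 \sqrt{-2 + 4 i \sqrt{10}} \approx 23.569 + 29.93 i$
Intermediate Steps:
$o{\left(k \right)} = \sqrt{k + k^{2} \sqrt{k + k^{3}}}$ ($o{\left(k \right)} = \sqrt{k + \sqrt{k + k^{3}} k^{2}} = \sqrt{k + k^{2} \sqrt{k + k^{3}}}$)
$-2 + o{\left(-2 \right)} 11 = -2 + \sqrt{-2 + \left(-2\right)^{2} \sqrt{-2 + \left(-2\right)^{3}}} \cdot 11 = -2 + \sqrt{-2 + 4 \sqrt{-2 - 8}} \cdot 11 = -2 + \sqrt{-2 + 4 \sqrt{-10}} \cdot 11 = -2 + \sqrt{-2 + 4 i \sqrt{10}} \cdot 11 = -2 + 11 \sqrt{-2 + 4 i \sqrt{10}}$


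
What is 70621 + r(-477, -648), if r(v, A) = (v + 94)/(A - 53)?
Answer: 49505704/701 ≈ 70622.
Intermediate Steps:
r(v, A) = (94 + v)/(-53 + A)
70621 + r(-477, -648) = 70621 + (94 - 477)/(-53 - 648) = 70621 - 383/(-701) = 70621 - 1/701*(-383) = 70621 + 383/701 = 49505704/701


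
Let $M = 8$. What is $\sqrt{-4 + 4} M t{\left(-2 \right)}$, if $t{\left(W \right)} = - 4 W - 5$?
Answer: $0$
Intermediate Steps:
$t{\left(W \right)} = -5 - 4 W$
$\sqrt{-4 + 4} M t{\left(-2 \right)} = \sqrt{-4 + 4} \cdot 8 \left(-5 - -8\right) = \sqrt{0} \cdot 8 \left(-5 + 8\right) = 0 \cdot 8 \cdot 3 = 0 \cdot 3 = 0$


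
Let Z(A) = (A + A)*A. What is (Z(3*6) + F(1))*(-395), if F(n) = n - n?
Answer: -255960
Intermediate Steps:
F(n) = 0
Z(A) = 2*A**2 (Z(A) = (2*A)*A = 2*A**2)
(Z(3*6) + F(1))*(-395) = (2*(3*6)**2 + 0)*(-395) = (2*18**2 + 0)*(-395) = (2*324 + 0)*(-395) = (648 + 0)*(-395) = 648*(-395) = -255960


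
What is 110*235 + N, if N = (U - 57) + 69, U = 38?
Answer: 25900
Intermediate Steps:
N = 50 (N = (38 - 57) + 69 = -19 + 69 = 50)
110*235 + N = 110*235 + 50 = 25850 + 50 = 25900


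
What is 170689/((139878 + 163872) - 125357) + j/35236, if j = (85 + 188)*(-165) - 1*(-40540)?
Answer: 5210737139/6285855748 ≈ 0.82896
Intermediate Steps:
j = -4505 (j = 273*(-165) + 40540 = -45045 + 40540 = -4505)
170689/((139878 + 163872) - 125357) + j/35236 = 170689/((139878 + 163872) - 125357) - 4505/35236 = 170689/(303750 - 125357) - 4505*1/35236 = 170689/178393 - 4505/35236 = 5210737139/6285855748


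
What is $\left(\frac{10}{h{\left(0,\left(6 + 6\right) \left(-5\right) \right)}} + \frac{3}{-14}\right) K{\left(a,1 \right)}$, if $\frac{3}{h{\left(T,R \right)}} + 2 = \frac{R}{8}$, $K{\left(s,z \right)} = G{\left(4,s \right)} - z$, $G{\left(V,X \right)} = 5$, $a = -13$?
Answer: $- \frac{2678}{21} \approx -127.52$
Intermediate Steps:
$K{\left(s,z \right)} = 5 - z$
$h{\left(T,R \right)} = \frac{3}{-2 + \frac{R}{8}}$
$\left(\frac{10}{h{\left(0,\left(6 + 6\right) \left(-5\right) \right)}} + \frac{3}{-14}\right) K{\left(a,1 \right)} = \left(\frac{10}{24 \frac{1}{-16 + \left(6 + 6\right) \left(-5\right)}} + \frac{3}{-14}\right) \left(5 - 1\right) = \left(\frac{10}{24 \frac{1}{-16 + 12 \left(-5\right)}} + 3 \left(- \frac{1}{14}\right)\right) \left(5 - 1\right) = \left(\frac{10}{24 \frac{1}{-16 - 60}} - \frac{3}{14}\right) 4 = \left(\frac{10}{24 \frac{1}{-76}} - \frac{3}{14}\right) 4 = \left(\frac{10}{24 \left(- \frac{1}{76}\right)} - \frac{3}{14}\right) 4 = \left(\frac{10}{- \frac{6}{19}} - \frac{3}{14}\right) 4 = \left(10 \left(- \frac{19}{6}\right) - \frac{3}{14}\right) 4 = \left(- \frac{95}{3} - \frac{3}{14}\right) 4 = \left(- \frac{1339}{42}\right) 4 = - \frac{2678}{21}$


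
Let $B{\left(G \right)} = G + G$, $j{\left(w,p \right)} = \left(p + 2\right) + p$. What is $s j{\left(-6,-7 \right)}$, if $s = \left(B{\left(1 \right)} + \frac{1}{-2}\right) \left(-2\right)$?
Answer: $36$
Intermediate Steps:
$j{\left(w,p \right)} = 2 + 2 p$ ($j{\left(w,p \right)} = \left(2 + p\right) + p = 2 + 2 p$)
$B{\left(G \right)} = 2 G$
$s = -3$ ($s = \left(2 \cdot 1 + \frac{1}{-2}\right) \left(-2\right) = \left(2 - \frac{1}{2}\right) \left(-2\right) = \frac{3}{2} \left(-2\right) = -3$)
$s j{\left(-6,-7 \right)} = - 3 \left(2 + 2 \left(-7\right)\right) = - 3 \left(2 - 14\right) = \left(-3\right) \left(-12\right) = 36$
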